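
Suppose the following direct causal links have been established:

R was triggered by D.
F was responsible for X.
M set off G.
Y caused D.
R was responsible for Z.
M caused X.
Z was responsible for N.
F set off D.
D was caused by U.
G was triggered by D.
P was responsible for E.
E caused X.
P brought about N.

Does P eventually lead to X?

There is a causal chain: P → E → X.

Yes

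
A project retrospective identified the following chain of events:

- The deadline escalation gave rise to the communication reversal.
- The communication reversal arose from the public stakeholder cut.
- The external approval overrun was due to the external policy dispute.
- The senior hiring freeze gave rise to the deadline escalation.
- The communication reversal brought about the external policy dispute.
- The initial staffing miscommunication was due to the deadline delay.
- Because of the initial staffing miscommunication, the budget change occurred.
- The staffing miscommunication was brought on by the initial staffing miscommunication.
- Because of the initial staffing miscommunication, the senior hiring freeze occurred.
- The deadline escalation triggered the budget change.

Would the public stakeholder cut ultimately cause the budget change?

No

The public stakeholder cut leads to the communication reversal, the external policy dispute, the external approval overrun; the budget change is not among them.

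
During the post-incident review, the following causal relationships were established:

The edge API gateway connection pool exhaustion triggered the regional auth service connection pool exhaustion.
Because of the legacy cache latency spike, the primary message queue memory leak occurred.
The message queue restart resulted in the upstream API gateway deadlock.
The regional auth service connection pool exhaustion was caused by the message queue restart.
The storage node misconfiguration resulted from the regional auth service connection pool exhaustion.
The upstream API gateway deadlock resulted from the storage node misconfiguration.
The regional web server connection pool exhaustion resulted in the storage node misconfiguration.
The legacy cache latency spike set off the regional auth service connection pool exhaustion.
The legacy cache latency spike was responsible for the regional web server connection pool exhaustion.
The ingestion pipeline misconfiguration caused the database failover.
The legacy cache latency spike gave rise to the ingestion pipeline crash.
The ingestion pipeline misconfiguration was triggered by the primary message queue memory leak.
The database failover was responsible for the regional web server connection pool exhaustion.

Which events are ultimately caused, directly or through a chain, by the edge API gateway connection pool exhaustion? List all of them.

the regional auth service connection pool exhaustion, the storage node misconfiguration, the upstream API gateway deadlock

Direct effects: the regional auth service connection pool exhaustion.
2 steps out: the storage node misconfiguration.
3 steps out: the upstream API gateway deadlock.
Not reachable from it: the legacy cache latency spike, the ingestion pipeline crash, the primary message queue memory leak, the ingestion pipeline misconfiguration, the database failover, the message queue restart, the regional web server connection pool exhaustion.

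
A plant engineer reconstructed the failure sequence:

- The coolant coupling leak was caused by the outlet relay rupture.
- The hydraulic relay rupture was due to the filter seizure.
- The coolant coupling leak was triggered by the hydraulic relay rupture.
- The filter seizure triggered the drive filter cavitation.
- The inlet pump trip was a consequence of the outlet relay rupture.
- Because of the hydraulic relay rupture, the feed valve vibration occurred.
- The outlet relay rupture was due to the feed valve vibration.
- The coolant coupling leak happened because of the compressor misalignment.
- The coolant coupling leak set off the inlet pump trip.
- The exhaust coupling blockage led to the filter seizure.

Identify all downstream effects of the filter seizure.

the coolant coupling leak, the drive filter cavitation, the feed valve vibration, the hydraulic relay rupture, the inlet pump trip, the outlet relay rupture

Direct effects: the drive filter cavitation, the hydraulic relay rupture.
2 steps out: the feed valve vibration, the coolant coupling leak.
3 steps out: the outlet relay rupture, the inlet pump trip.
Not reachable from it: the exhaust coupling blockage, the compressor misalignment.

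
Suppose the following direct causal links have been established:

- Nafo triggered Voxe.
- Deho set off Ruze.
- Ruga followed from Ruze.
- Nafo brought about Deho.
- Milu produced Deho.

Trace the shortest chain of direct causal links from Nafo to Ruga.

Nafo → Deho → Ruze → Ruga

Nafo → Deho
Deho → Ruze
Ruze → Ruga
Length: 3 steps.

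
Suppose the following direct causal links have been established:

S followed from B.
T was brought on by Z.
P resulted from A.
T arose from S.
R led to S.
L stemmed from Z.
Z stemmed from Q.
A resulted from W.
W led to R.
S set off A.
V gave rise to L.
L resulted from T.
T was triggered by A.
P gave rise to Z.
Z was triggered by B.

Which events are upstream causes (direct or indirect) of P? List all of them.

Immediate cause of P: A.
Further upstream: W, B, R, S.

A, B, R, S, W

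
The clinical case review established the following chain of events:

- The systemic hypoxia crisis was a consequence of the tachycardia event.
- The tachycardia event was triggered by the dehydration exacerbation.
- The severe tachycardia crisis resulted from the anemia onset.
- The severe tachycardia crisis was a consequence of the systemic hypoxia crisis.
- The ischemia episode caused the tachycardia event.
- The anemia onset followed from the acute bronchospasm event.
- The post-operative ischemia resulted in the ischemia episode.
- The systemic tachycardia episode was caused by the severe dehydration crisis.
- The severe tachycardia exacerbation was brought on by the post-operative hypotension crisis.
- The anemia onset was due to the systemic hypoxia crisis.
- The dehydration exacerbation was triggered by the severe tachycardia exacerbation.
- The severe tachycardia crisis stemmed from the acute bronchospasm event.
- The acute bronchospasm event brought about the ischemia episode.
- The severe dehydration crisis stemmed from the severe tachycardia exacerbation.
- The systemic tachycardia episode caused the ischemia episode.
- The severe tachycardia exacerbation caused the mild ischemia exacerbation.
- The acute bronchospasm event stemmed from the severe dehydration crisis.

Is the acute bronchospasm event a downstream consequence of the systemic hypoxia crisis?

The systemic hypoxia crisis leads to the anemia onset, the severe tachycardia crisis; the acute bronchospasm event is not among them.

No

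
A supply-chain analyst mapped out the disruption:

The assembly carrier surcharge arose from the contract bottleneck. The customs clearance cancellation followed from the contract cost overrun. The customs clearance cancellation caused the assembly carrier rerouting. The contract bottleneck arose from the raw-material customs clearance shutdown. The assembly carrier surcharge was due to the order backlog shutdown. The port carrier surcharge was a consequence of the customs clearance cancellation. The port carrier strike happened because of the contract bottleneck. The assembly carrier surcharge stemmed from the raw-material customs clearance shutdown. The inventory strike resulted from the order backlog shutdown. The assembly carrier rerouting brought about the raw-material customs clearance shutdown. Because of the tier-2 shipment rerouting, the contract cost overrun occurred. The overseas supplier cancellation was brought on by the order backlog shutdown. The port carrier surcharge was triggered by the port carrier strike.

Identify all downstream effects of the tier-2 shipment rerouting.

Direct effects: the contract cost overrun.
2 steps out: the customs clearance cancellation.
3 steps out: the assembly carrier rerouting, the port carrier surcharge.
4 steps out: the raw-material customs clearance shutdown.
5 steps out: the contract bottleneck, the assembly carrier surcharge.
6 steps out: the port carrier strike.
Not reachable from it: the order backlog shutdown, the inventory strike, the overseas supplier cancellation.

the assembly carrier rerouting, the assembly carrier surcharge, the contract bottleneck, the contract cost overrun, the customs clearance cancellation, the port carrier strike, the port carrier surcharge, the raw-material customs clearance shutdown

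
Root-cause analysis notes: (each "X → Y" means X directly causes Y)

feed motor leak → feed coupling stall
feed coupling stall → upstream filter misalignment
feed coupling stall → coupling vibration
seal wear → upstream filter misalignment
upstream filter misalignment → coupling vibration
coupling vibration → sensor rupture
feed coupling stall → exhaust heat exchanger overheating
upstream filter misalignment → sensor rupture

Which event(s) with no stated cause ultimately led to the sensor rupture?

Tracing upstream from the sensor rupture: the sensor rupture ← the upstream filter misalignment ← the feed coupling stall ← the feed motor leak.
A separate upstream branch: the sensor rupture ← the upstream filter misalignment ← the seal wear.
Each of those chain origins has no stated cause.

the feed motor leak, the seal wear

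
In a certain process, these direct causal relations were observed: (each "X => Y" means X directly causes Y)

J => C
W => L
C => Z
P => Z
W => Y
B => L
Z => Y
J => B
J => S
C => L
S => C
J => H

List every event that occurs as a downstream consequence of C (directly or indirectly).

L, Y, Z

Direct effects: Z, L.
2 steps out: Y.
Not reachable from it: W, P, J, H, S, B.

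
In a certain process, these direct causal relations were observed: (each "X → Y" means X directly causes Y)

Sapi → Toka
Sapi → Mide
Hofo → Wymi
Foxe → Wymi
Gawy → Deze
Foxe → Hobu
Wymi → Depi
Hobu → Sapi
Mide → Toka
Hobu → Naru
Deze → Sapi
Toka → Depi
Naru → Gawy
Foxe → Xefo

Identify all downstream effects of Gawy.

Direct effects: Deze.
2 steps out: Sapi.
3 steps out: Mide, Toka.
4 steps out: Depi.
Not reachable from it: Foxe, Hobu, Wymi, Xefo, Naru, Hofo.

Depi, Deze, Mide, Sapi, Toka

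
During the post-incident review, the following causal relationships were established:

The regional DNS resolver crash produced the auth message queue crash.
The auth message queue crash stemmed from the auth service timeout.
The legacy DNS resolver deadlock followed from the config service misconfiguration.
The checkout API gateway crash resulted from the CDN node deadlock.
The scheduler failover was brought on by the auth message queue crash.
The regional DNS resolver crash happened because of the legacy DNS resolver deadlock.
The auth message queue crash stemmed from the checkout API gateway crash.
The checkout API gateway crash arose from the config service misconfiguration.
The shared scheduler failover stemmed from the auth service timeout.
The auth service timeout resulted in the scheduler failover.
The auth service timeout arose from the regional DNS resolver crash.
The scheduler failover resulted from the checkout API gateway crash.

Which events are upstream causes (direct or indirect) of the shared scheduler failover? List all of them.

the auth service timeout, the config service misconfiguration, the legacy DNS resolver deadlock, the regional DNS resolver crash

Immediate cause of the shared scheduler failover: the auth service timeout.
Further upstream: the config service misconfiguration, the legacy DNS resolver deadlock, the regional DNS resolver crash.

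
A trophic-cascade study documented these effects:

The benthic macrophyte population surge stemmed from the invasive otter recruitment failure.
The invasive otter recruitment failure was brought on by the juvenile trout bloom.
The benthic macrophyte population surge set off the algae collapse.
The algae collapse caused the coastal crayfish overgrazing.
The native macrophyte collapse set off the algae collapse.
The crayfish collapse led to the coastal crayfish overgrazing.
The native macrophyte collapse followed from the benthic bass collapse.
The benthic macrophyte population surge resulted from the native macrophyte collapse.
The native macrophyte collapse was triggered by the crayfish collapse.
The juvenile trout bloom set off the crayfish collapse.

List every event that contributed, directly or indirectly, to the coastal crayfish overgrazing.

the algae collapse, the benthic bass collapse, the benthic macrophyte population surge, the crayfish collapse, the invasive otter recruitment failure, the juvenile trout bloom, the native macrophyte collapse

Immediate causes of the coastal crayfish overgrazing: the crayfish collapse, the algae collapse.
Further upstream: the juvenile trout bloom, the invasive otter recruitment failure, the native macrophyte collapse, the benthic macrophyte population surge, the benthic bass collapse.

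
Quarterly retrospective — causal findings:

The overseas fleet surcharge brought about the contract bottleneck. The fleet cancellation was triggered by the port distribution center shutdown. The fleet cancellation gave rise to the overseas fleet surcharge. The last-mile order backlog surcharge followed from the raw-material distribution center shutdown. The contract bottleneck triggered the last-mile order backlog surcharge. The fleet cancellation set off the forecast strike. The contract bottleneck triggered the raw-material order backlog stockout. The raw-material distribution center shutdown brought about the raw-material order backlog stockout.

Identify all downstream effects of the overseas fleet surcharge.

Direct effects: the contract bottleneck.
2 steps out: the last-mile order backlog surcharge, the raw-material order backlog stockout.
Not reachable from it: the port distribution center shutdown, the fleet cancellation, the forecast strike, the raw-material distribution center shutdown.

the contract bottleneck, the last-mile order backlog surcharge, the raw-material order backlog stockout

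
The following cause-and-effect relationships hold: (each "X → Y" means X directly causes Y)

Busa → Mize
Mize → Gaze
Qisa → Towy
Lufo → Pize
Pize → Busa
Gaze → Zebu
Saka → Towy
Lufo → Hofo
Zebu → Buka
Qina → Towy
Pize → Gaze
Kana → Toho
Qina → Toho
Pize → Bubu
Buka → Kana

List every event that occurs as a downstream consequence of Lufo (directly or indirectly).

Bubu, Buka, Busa, Gaze, Hofo, Kana, Mize, Pize, Toho, Zebu

Direct effects: Hofo, Pize.
2 steps out: Bubu, Busa, Gaze.
3 steps out: Mize, Zebu.
4 steps out: Buka.
5 steps out: Kana.
6 steps out: Toho.
Not reachable from it: Saka, Qina, Qisa, Towy.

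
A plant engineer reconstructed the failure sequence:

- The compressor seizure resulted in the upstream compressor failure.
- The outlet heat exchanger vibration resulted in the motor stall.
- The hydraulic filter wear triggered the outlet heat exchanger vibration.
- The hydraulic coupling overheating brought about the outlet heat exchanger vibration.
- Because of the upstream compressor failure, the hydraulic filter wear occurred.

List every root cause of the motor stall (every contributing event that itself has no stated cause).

the compressor seizure, the hydraulic coupling overheating

Tracing upstream from the motor stall: the motor stall ← the outlet heat exchanger vibration ← the hydraulic filter wear ← the upstream compressor failure ← the compressor seizure.
A separate upstream branch: the motor stall ← the outlet heat exchanger vibration ← the hydraulic coupling overheating.
Each of those chain origins has no stated cause.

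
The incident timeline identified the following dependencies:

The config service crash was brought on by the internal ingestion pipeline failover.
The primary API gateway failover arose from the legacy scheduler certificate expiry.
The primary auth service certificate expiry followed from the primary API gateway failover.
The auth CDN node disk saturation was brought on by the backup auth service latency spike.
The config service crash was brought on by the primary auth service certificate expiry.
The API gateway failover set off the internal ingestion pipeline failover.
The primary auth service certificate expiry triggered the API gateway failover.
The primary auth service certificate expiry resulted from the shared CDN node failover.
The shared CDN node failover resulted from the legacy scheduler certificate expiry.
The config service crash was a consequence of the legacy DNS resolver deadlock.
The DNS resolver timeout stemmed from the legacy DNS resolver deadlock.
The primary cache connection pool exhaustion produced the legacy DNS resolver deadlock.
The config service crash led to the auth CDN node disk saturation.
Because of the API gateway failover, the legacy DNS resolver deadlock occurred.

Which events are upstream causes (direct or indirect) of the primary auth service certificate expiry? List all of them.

the legacy scheduler certificate expiry, the primary API gateway failover, the shared CDN node failover

Immediate causes of the primary auth service certificate expiry: the shared CDN node failover, the primary API gateway failover.
Further upstream: the legacy scheduler certificate expiry.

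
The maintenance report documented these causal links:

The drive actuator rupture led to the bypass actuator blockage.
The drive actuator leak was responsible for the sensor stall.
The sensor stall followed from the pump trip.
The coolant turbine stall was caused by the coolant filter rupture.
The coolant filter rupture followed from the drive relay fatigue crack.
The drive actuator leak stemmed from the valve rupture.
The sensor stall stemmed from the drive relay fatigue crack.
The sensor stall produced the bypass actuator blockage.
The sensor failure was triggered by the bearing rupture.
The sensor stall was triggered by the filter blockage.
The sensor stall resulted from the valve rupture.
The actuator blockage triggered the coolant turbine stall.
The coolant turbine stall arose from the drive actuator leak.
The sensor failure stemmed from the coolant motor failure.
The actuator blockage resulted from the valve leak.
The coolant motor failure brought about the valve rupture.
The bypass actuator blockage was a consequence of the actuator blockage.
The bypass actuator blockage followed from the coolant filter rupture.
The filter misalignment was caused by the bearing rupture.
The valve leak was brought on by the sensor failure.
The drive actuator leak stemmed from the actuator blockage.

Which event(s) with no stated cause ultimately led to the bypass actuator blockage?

Tracing upstream from the bypass actuator blockage: the bypass actuator blockage ← the coolant filter rupture ← the drive relay fatigue crack.
A separate upstream branch: the bypass actuator blockage ← the sensor stall ← the pump trip.
A separate upstream branch: the bypass actuator blockage ← the actuator blockage ← the valve leak ← the sensor failure ← the bearing rupture.
A separate upstream branch: the bypass actuator blockage ← the sensor stall ← the valve rupture ← the coolant motor failure.
A separate upstream branch: the bypass actuator blockage ← the sensor stall ← the filter blockage.
A separate upstream branch: the bypass actuator blockage ← the drive actuator rupture.
Each of those chain origins has no stated cause.

the bearing rupture, the coolant motor failure, the drive actuator rupture, the drive relay fatigue crack, the filter blockage, the pump trip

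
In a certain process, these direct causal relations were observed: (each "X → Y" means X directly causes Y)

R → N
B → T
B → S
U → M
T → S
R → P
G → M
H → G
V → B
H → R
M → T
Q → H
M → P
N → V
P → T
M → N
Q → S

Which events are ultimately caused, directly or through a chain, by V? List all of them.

Direct effects: B.
2 steps out: T, S.
Not reachable from it: Q, H, G, R, U, M, N, P.

B, S, T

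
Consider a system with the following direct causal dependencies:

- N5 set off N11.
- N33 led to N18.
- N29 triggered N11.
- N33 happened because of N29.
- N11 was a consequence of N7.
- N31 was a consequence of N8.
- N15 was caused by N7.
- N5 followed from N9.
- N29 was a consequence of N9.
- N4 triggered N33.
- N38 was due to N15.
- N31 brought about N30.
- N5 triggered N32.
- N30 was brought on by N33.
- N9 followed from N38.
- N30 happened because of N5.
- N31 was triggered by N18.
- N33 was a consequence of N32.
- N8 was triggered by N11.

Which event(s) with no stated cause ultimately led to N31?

Tracing upstream from N31: N31 ← N8 ← N11 ← N7.
A separate upstream branch: N31 ← N18 ← N33 ← N4.
Each of those chain origins has no stated cause.

N4, N7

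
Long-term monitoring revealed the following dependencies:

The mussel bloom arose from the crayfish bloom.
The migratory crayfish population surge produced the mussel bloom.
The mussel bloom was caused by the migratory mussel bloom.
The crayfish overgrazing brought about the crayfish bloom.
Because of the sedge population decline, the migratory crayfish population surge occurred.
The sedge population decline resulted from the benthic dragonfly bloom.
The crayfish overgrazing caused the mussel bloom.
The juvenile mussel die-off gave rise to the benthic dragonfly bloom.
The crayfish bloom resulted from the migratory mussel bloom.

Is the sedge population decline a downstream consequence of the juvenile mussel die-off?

There is a causal chain: the juvenile mussel die-off → the benthic dragonfly bloom → the sedge population decline.

Yes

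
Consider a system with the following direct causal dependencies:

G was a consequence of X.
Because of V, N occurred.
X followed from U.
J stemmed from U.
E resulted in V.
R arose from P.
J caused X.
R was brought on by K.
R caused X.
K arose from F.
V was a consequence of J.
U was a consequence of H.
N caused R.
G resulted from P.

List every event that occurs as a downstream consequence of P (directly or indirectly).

Direct effects: R, G.
2 steps out: X.
Not reachable from it: F, E, H, U, K, J, V, N.

G, R, X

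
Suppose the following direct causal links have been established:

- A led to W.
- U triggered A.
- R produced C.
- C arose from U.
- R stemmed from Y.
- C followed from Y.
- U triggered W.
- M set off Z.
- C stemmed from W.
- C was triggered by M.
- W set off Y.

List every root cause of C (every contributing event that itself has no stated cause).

M, U

Tracing upstream from C: C ← M.
A separate upstream branch: C ← U.
Each of those chain origins has no stated cause.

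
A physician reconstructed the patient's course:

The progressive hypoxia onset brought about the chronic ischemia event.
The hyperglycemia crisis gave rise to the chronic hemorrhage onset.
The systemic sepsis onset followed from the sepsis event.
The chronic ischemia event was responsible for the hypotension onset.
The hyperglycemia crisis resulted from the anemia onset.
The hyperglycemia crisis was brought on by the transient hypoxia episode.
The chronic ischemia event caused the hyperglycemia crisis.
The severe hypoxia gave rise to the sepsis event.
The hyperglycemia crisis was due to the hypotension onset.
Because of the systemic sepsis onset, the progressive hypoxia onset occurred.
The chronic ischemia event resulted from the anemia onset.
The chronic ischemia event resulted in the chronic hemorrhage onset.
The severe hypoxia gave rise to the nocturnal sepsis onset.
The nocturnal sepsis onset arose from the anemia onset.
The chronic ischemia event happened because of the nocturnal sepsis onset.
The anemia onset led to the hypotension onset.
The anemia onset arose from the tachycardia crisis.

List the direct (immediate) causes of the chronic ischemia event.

Upstream contributors include the tachycardia crisis, the severe hypoxia, the sepsis event, the systemic sepsis onset, but only the anemia onset, the nocturnal sepsis onset, the progressive hypoxia onset feed directly into the chronic ischemia event.

the anemia onset, the nocturnal sepsis onset, the progressive hypoxia onset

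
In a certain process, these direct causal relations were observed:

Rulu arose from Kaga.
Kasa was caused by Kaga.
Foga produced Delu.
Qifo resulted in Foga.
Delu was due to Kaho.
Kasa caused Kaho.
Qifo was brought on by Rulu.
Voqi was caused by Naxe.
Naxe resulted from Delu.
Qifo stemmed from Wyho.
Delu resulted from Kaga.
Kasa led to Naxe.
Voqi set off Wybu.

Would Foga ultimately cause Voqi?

Yes

There is a causal chain: Foga → Delu → Naxe → Voqi.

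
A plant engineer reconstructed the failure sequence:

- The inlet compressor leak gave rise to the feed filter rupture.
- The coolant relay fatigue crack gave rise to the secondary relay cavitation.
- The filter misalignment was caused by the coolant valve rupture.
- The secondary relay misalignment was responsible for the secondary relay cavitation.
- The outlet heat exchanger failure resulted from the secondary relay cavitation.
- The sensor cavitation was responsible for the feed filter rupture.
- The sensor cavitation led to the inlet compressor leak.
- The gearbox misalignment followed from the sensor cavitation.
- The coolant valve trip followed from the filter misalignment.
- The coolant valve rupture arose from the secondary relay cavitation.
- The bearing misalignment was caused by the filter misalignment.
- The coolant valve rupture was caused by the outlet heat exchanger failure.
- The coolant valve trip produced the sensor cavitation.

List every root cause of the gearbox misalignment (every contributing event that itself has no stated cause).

Tracing upstream from the gearbox misalignment: the gearbox misalignment ← the sensor cavitation ← the coolant valve trip ← the filter misalignment ← the coolant valve rupture ← the secondary relay cavitation ← the coolant relay fatigue crack.
A separate upstream branch: the gearbox misalignment ← the sensor cavitation ← the coolant valve trip ← the filter misalignment ← the coolant valve rupture ← the secondary relay cavitation ← the secondary relay misalignment.
Each of those chain origins has no stated cause.

the coolant relay fatigue crack, the secondary relay misalignment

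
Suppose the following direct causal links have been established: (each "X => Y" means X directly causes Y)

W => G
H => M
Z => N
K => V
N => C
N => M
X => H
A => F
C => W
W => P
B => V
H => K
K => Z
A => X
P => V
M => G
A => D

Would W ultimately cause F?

W leads to P, V, G; F is not among them.

No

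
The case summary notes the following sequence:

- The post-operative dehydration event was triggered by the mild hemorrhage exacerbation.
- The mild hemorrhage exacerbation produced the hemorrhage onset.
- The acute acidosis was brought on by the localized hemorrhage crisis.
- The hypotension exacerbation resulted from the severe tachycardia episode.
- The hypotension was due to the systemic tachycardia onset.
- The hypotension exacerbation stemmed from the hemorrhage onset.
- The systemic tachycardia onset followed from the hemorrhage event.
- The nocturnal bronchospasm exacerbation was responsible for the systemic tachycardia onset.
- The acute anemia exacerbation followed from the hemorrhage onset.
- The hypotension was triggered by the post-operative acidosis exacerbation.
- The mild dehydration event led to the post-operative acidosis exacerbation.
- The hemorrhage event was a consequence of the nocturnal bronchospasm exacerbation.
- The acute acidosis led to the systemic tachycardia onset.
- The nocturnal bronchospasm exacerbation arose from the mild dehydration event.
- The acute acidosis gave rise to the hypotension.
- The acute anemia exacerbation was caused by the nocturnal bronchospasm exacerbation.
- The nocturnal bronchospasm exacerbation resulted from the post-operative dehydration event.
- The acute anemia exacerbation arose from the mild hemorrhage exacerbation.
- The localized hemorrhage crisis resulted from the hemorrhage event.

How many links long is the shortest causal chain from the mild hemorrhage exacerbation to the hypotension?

Shortest chain: the mild hemorrhage exacerbation → the post-operative dehydration event → the nocturnal bronchospasm exacerbation → the systemic tachycardia onset → the hypotension.

4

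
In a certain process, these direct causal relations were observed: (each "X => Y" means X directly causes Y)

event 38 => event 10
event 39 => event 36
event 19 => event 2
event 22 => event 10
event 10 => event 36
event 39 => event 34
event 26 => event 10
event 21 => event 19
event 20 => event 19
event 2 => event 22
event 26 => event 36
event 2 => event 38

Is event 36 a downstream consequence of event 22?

Yes

There is a causal chain: event 22 → event 10 → event 36.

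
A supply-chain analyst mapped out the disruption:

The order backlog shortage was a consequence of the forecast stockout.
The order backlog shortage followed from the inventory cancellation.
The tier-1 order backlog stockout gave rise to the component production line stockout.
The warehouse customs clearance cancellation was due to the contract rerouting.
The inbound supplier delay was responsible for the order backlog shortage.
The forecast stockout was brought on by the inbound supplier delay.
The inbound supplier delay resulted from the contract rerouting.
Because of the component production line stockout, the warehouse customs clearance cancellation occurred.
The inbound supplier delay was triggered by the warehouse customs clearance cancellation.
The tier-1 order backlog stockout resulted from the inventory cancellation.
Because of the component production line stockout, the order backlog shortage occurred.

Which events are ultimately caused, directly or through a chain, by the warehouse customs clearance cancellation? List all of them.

the forecast stockout, the inbound supplier delay, the order backlog shortage

Direct effects: the inbound supplier delay.
2 steps out: the forecast stockout, the order backlog shortage.
Not reachable from it: the inventory cancellation, the contract rerouting, the tier-1 order backlog stockout, the component production line stockout.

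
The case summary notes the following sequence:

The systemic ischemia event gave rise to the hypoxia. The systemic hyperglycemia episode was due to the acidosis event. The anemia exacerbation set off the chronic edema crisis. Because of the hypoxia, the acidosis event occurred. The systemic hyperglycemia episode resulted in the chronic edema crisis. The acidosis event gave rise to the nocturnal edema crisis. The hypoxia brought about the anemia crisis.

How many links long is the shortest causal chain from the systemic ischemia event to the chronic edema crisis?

4

Shortest chain: the systemic ischemia event → the hypoxia → the acidosis event → the systemic hyperglycemia episode → the chronic edema crisis.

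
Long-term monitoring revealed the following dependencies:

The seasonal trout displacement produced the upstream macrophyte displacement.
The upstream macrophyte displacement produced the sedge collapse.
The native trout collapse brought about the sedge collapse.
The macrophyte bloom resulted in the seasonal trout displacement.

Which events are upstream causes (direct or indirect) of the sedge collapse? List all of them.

Immediate causes of the sedge collapse: the native trout collapse, the upstream macrophyte displacement.
Further upstream: the macrophyte bloom, the seasonal trout displacement.

the macrophyte bloom, the native trout collapse, the seasonal trout displacement, the upstream macrophyte displacement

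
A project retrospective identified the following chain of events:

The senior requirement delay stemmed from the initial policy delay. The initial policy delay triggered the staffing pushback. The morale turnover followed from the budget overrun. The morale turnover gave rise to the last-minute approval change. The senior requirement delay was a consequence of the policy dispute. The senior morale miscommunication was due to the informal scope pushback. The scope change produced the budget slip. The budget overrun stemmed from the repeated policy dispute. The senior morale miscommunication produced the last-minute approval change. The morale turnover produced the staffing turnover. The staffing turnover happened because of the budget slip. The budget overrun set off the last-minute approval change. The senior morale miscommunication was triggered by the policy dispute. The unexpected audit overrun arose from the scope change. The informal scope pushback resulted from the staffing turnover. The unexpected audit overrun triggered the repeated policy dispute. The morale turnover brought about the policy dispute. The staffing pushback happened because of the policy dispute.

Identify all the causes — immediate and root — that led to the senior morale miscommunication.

the budget overrun, the budget slip, the informal scope pushback, the morale turnover, the policy dispute, the repeated policy dispute, the scope change, the staffing turnover, the unexpected audit overrun

Immediate causes of the senior morale miscommunication: the policy dispute, the informal scope pushback.
Further upstream: the scope change, the unexpected audit overrun, the repeated policy dispute, the budget slip, the budget overrun, the morale turnover, the staffing turnover.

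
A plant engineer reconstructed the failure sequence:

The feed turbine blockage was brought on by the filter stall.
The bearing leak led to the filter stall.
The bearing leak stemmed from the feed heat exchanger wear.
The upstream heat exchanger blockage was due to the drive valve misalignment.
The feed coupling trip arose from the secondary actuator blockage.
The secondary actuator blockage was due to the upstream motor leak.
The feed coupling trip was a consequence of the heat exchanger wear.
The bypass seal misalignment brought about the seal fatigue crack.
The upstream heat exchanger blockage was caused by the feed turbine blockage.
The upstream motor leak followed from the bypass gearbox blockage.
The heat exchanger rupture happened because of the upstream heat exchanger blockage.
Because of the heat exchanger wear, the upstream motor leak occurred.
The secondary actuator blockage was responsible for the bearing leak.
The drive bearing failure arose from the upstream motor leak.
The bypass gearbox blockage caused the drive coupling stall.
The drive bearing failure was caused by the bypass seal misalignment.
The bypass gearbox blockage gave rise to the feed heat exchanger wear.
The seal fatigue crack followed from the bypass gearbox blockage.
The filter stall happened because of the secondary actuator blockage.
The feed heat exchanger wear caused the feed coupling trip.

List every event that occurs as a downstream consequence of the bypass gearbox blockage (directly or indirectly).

Direct effects: the upstream motor leak, the drive coupling stall, the seal fatigue crack, the feed heat exchanger wear.
2 steps out: the secondary actuator blockage, the bearing leak, the drive bearing failure, the feed coupling trip.
3 steps out: the filter stall.
4 steps out: the feed turbine blockage.
5 steps out: the upstream heat exchanger blockage.
6 steps out: the heat exchanger rupture.
Not reachable from it: the bypass seal misalignment, the heat exchanger wear, the drive valve misalignment.

the bearing leak, the drive bearing failure, the drive coupling stall, the feed coupling trip, the feed heat exchanger wear, the feed turbine blockage, the filter stall, the heat exchanger rupture, the seal fatigue crack, the secondary actuator blockage, the upstream heat exchanger blockage, the upstream motor leak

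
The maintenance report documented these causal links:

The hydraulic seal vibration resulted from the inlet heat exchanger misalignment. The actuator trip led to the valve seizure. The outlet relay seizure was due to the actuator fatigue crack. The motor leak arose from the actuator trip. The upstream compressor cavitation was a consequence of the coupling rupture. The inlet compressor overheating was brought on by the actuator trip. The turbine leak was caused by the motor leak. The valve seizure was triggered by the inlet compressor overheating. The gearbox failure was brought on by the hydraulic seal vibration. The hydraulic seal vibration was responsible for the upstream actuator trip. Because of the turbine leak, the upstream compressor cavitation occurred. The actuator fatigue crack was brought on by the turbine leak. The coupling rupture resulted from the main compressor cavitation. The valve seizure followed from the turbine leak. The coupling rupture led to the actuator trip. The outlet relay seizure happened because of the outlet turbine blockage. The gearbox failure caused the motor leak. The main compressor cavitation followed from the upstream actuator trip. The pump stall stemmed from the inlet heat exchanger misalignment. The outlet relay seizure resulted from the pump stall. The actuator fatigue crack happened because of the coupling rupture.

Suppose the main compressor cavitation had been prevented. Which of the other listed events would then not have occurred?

Downstream of the main compressor cavitation: the coupling rupture, the actuator trip, the motor leak, the turbine leak, the actuator fatigue crack, the outlet relay seizure, the inlet compressor overheating, the valve seizure, the upstream compressor cavitation.
Of those, still caused via another path: the motor leak, the turbine leak, the actuator fatigue crack, the outlet relay seizure, the valve seizure, the upstream compressor cavitation.
The remainder have no surviving cause.

the actuator trip, the coupling rupture, the inlet compressor overheating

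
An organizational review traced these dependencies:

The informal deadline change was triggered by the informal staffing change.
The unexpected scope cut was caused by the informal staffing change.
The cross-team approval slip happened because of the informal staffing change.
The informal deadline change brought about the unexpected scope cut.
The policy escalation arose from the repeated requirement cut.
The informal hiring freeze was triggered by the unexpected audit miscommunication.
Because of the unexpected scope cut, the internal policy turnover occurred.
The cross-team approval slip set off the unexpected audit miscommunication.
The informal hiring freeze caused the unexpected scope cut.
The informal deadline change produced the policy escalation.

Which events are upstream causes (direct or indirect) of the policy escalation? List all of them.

the informal deadline change, the informal staffing change, the repeated requirement cut

Immediate causes of the policy escalation: the repeated requirement cut, the informal deadline change.
Further upstream: the informal staffing change.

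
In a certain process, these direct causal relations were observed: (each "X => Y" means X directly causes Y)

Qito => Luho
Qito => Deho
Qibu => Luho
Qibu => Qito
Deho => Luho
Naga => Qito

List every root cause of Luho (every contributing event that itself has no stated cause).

Naga, Qibu

Tracing upstream from Luho: Luho ← Qibu.
A separate upstream branch: Luho ← Qito ← Naga.
Each of those chain origins has no stated cause.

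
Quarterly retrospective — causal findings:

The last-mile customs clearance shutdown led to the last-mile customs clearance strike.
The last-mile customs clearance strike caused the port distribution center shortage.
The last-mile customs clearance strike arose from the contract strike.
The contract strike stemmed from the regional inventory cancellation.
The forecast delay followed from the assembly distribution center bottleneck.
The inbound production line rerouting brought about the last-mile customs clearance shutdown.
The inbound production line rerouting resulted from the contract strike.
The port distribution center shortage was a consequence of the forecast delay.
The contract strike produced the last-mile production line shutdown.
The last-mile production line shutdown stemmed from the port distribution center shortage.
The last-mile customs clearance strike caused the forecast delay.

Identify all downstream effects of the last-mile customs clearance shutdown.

Direct effects: the last-mile customs clearance strike.
2 steps out: the forecast delay, the port distribution center shortage.
3 steps out: the last-mile production line shutdown.
Not reachable from it: the regional inventory cancellation, the contract strike, the inbound production line rerouting, the assembly distribution center bottleneck.

the forecast delay, the last-mile customs clearance strike, the last-mile production line shutdown, the port distribution center shortage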